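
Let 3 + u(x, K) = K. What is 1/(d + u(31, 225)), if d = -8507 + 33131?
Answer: 1/24846 ≈ 4.0248e-5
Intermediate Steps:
u(x, K) = -3 + K
d = 24624
1/(d + u(31, 225)) = 1/(24624 + (-3 + 225)) = 1/(24624 + 222) = 1/24846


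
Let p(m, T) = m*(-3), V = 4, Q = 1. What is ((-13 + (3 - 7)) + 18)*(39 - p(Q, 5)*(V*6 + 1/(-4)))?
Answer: 441/4 ≈ 110.25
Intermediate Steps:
p(m, T) = -3*m
((-13 + (3 - 7)) + 18)*(39 - p(Q, 5)*(V*6 + 1/(-4))) = ((-13 + (3 - 7)) + 18)*(39 - (-3*1)*(4*6 + 1/(-4))) = ((-13 - 4) + 18)*(39 - (-3)*(24 - ¼)) = (-17 + 18)*(39 - (-3)*95/4) = 1*(39 - 1*(-285/4)) = 1*(39 + 285/4) = 1*(441/4) = 441/4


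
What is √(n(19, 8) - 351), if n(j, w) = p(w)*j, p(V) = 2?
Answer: I*√313 ≈ 17.692*I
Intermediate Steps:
n(j, w) = 2*j
√(n(19, 8) - 351) = √(2*19 - 351) = √(38 - 351) = √(-313) = I*√313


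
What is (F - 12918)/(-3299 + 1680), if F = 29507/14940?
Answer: 192965413/24187860 ≈ 7.9778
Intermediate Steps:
F = 29507/14940 (F = 29507*(1/14940) = 29507/14940 ≈ 1.9750)
(F - 12918)/(-3299 + 1680) = (29507/14940 - 12918)/(-3299 + 1680) = -192965413/14940/(-1619) = -192965413/14940*(-1/1619) = 192965413/24187860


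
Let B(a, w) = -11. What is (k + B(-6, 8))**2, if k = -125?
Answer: 18496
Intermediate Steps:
(k + B(-6, 8))**2 = (-125 - 11)**2 = (-136)**2 = 18496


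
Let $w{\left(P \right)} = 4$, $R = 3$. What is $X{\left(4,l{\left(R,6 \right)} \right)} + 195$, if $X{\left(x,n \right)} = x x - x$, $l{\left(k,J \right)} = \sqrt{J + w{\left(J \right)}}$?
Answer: $207$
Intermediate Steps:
$l{\left(k,J \right)} = \sqrt{4 + J}$ ($l{\left(k,J \right)} = \sqrt{J + 4} = \sqrt{4 + J}$)
$X{\left(x,n \right)} = x^{2} - x$
$X{\left(4,l{\left(R,6 \right)} \right)} + 195 = 4 \left(-1 + 4\right) + 195 = 4 \cdot 3 + 195 = 12 + 195 = 207$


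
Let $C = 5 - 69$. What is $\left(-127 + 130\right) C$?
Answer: $-192$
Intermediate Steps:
$C = -64$
$\left(-127 + 130\right) C = \left(-127 + 130\right) \left(-64\right) = 3 \left(-64\right) = -192$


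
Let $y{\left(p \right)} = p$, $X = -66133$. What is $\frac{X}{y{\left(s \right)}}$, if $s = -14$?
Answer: $\frac{66133}{14} \approx 4723.8$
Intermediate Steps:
$\frac{X}{y{\left(s \right)}} = - \frac{66133}{-14} = \left(-66133\right) \left(- \frac{1}{14}\right) = \frac{66133}{14}$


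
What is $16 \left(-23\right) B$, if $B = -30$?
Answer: $11040$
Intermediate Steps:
$16 \left(-23\right) B = 16 \left(-23\right) \left(-30\right) = \left(-368\right) \left(-30\right) = 11040$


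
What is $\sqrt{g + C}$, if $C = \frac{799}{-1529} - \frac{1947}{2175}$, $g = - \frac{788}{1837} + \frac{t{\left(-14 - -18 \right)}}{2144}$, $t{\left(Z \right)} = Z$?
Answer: $\frac{i \sqrt{181639391956335357946}}{9922628980} \approx 1.3582 i$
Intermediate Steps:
$g = - \frac{420531}{984632}$ ($g = - \frac{788}{1837} + \frac{-14 - -18}{2144} = \left(-788\right) \frac{1}{1837} + \left(-14 + 18\right) \frac{1}{2144} = - \frac{788}{1837} + 4 \cdot \frac{1}{2144} = - \frac{788}{1837} + \frac{1}{536} = - \frac{420531}{984632} \approx -0.42709$)
$C = - \frac{1571596}{1108525}$ ($C = 799 \left(- \frac{1}{1529}\right) - \frac{649}{725} = - \frac{799}{1529} - \frac{649}{725} = - \frac{1571596}{1108525} \approx -1.4177$)
$\sqrt{g + C} = \sqrt{- \frac{420531}{984632} - \frac{1571596}{1108525}} = \sqrt{- \frac{183055712677}{99226289800}} = \frac{i \sqrt{181639391956335357946}}{9922628980}$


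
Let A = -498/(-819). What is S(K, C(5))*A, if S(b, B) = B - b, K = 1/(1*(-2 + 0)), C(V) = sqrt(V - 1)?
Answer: 415/273 ≈ 1.5201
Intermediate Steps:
C(V) = sqrt(-1 + V)
A = 166/273 (A = -498*(-1/819) = 166/273 ≈ 0.60806)
K = -1/2 (K = 1/(1*(-2)) = 1/(-2) = -1/2 ≈ -0.50000)
S(K, C(5))*A = (sqrt(-1 + 5) - 1*(-1/2))*(166/273) = (sqrt(4) + 1/2)*(166/273) = (2 + 1/2)*(166/273) = (5/2)*(166/273) = 415/273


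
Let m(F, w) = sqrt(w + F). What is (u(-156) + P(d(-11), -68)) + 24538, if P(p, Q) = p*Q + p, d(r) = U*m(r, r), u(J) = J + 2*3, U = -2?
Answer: 24388 + 134*I*sqrt(22) ≈ 24388.0 + 628.52*I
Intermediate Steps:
m(F, w) = sqrt(F + w)
u(J) = 6 + J (u(J) = J + 6 = 6 + J)
d(r) = -2*sqrt(2)*sqrt(r) (d(r) = -2*sqrt(r + r) = -2*sqrt(2)*sqrt(r))
P(p, Q) = p + Q*p (P(p, Q) = Q*p + p = p + Q*p)
(u(-156) + P(d(-11), -68)) + 24538 = ((6 - 156) + (-2*sqrt(2)*sqrt(-11))*(1 - 68)) + 24538 = (-150 - 2*sqrt(2)*I*sqrt(11)*(-67)) + 24538 = (-150 - 2*I*sqrt(22)*(-67)) + 24538 = (-150 + 134*I*sqrt(22)) + 24538 = 24388 + 134*I*sqrt(22)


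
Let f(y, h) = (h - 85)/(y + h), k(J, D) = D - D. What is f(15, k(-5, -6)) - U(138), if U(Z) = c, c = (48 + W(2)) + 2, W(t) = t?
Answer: -173/3 ≈ -57.667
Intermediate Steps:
k(J, D) = 0
f(y, h) = (-85 + h)/(h + y)
c = 52 (c = (48 + 2) + 2 = 50 + 2 = 52)
U(Z) = 52
f(15, k(-5, -6)) - U(138) = (-85 + 0)/(0 + 15) - 1*52 = -85/15 - 52 = (1/15)*(-85) - 52 = -17/3 - 52 = -173/3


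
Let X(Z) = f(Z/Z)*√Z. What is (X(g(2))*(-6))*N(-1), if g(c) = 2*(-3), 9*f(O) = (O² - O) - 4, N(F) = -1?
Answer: -8*I*√6/3 ≈ -6.532*I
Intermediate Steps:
f(O) = -4/9 - O/9 + O²/9 (f(O) = ((O² - O) - 4)/9 = (-4 + O² - O)/9 = -4/9 - O/9 + O²/9)
g(c) = -6
X(Z) = -4*√Z/9 (X(Z) = (-4/9 - Z/(9*Z) + (Z/Z)²/9)*√Z = (-4/9 - ⅑*1 + (⅑)*1²)*√Z = (-4/9 - ⅑ + (⅑)*1)*√Z = (-4/9 - ⅑ + ⅑)*√Z = -4*√Z/9)
(X(g(2))*(-6))*N(-1) = (-4*I*√6/9*(-6))*(-1) = (8*I*√6/3)*(-1) = -8*I*√6/3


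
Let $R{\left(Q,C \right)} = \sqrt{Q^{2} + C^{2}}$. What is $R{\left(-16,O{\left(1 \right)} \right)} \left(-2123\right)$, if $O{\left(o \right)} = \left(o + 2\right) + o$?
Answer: $- 8492 \sqrt{17} \approx -35013.0$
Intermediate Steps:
$O{\left(o \right)} = 2 + 2 o$ ($O{\left(o \right)} = \left(2 + o\right) + o = 2 + 2 o$)
$R{\left(Q,C \right)} = \sqrt{C^{2} + Q^{2}}$
$R{\left(-16,O{\left(1 \right)} \right)} \left(-2123\right) = \sqrt{\left(2 + 2 \cdot 1\right)^{2} + \left(-16\right)^{2}} \left(-2123\right) = \sqrt{\left(2 + 2\right)^{2} + 256} \left(-2123\right) = \sqrt{4^{2} + 256} \left(-2123\right) = \sqrt{16 + 256} \left(-2123\right) = \sqrt{272} \left(-2123\right) = 4 \sqrt{17} \left(-2123\right) = - 8492 \sqrt{17}$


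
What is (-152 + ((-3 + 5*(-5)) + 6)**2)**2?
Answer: 110224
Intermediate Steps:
(-152 + ((-3 + 5*(-5)) + 6)**2)**2 = (-152 + ((-3 - 25) + 6)**2)**2 = (-152 + (-28 + 6)**2)**2 = (-152 + (-22)**2)**2 = (-152 + 484)**2 = 332**2 = 110224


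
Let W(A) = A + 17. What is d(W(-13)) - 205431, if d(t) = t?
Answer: -205427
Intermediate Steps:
W(A) = 17 + A
d(W(-13)) - 205431 = (17 - 13) - 205431 = 4 - 205431 = -205427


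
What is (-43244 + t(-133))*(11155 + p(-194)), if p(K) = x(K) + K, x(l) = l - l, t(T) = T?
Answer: -475455297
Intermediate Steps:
x(l) = 0
p(K) = K (p(K) = 0 + K = K)
(-43244 + t(-133))*(11155 + p(-194)) = (-43244 - 133)*(11155 - 194) = -43377*10961 = -475455297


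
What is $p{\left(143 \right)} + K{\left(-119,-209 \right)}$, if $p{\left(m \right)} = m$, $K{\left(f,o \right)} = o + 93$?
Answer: $27$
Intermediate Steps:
$K{\left(f,o \right)} = 93 + o$
$p{\left(143 \right)} + K{\left(-119,-209 \right)} = 143 + \left(93 - 209\right) = 143 - 116 = 27$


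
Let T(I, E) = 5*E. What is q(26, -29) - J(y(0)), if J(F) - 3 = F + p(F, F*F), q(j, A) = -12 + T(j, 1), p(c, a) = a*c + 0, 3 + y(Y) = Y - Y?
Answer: 20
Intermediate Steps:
y(Y) = -3 (y(Y) = -3 + (Y - Y) = -3 + 0 = -3)
p(c, a) = a*c
q(j, A) = -7 (q(j, A) = -12 + 5*1 = -12 + 5 = -7)
J(F) = 3 + F + F³ (J(F) = 3 + (F + (F*F)*F) = 3 + (F + F²*F) = 3 + (F + F³) = 3 + F + F³)
q(26, -29) - J(y(0)) = -7 - (3 - 3 + (-3)³) = -7 - (3 - 3 - 27) = -7 - 1*(-27) = -7 + 27 = 20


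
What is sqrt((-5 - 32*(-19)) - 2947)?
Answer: 2*I*sqrt(586) ≈ 48.415*I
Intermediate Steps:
sqrt((-5 - 32*(-19)) - 2947) = sqrt((-5 + 608) - 2947) = sqrt(603 - 2947) = sqrt(-2344) = 2*I*sqrt(586)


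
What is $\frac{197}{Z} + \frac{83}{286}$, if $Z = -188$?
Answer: $- \frac{20369}{26884} \approx -0.75766$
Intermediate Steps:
$\frac{197}{Z} + \frac{83}{286} = \frac{197}{-188} + \frac{83}{286} = 197 \left(- \frac{1}{188}\right) + 83 \cdot \frac{1}{286} = - \frac{197}{188} + \frac{83}{286} = - \frac{20369}{26884}$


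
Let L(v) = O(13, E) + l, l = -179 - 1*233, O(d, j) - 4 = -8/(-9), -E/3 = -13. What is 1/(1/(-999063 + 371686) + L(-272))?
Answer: -5646393/2298709337 ≈ -0.0024563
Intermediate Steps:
E = 39 (E = -3*(-13) = 39)
O(d, j) = 44/9 (O(d, j) = 4 - 8/(-9) = 4 - 8*(-⅑) = 4 + 8/9 = 44/9)
l = -412 (l = -179 - 233 = -412)
L(v) = -3664/9 (L(v) = 44/9 - 412 = -3664/9)
1/(1/(-999063 + 371686) + L(-272)) = 1/(1/(-999063 + 371686) - 3664/9) = 1/(1/(-627377) - 3664/9) = 1/(-1/627377 - 3664/9) = 1/(-2298709337/5646393) = -5646393/2298709337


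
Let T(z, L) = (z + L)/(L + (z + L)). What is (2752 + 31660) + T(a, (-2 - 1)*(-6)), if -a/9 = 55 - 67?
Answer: 275303/8 ≈ 34413.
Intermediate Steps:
a = 108 (a = -9*(55 - 67) = -9*(-12) = 108)
T(z, L) = (L + z)/(z + 2*L) (T(z, L) = (L + z)/(L + (L + z)) = (L + z)/(z + 2*L))
(2752 + 31660) + T(a, (-2 - 1)*(-6)) = (2752 + 31660) + ((-2 - 1)*(-6) + 108)/(108 + 2*((-2 - 1)*(-6))) = 34412 + (-3*(-6) + 108)/(108 + 2*(-3*(-6))) = 34412 + (18 + 108)/(108 + 2*18) = 34412 + 126/(108 + 36) = 34412 + 126/144 = 34412 + (1/144)*126 = 34412 + 7/8 = 275303/8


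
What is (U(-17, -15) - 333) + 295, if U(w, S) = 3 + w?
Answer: -52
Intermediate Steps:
(U(-17, -15) - 333) + 295 = ((3 - 17) - 333) + 295 = (-14 - 333) + 295 = -347 + 295 = -52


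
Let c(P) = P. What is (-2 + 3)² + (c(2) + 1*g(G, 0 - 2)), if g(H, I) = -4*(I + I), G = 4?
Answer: 19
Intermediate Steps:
g(H, I) = -8*I
(-2 + 3)² + (c(2) + 1*g(G, 0 - 2)) = (-2 + 3)² + (2 + 1*(-8*(0 - 2))) = 1² + (2 + 1*(-8*(-2))) = 1 + (2 + 1*16) = 1 + (2 + 16) = 1 + 18 = 19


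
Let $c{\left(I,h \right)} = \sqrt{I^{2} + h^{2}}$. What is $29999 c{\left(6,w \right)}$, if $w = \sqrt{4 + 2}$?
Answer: $29999 \sqrt{42} \approx 1.9442 \cdot 10^{5}$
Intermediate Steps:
$w = \sqrt{6} \approx 2.4495$
$29999 c{\left(6,w \right)} = 29999 \sqrt{6^{2} + \left(\sqrt{6}\right)^{2}} = 29999 \sqrt{36 + 6} = 29999 \sqrt{42}$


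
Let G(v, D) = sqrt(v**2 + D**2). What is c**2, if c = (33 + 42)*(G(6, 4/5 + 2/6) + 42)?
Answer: 10132225 + 31500*sqrt(8389) ≈ 1.3017e+7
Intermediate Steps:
G(v, D) = sqrt(D**2 + v**2)
c = 3150 + 5*sqrt(8389) (c = (33 + 42)*(sqrt((4/5 + 2/6)**2 + 6**2) + 42) = 75*(sqrt((4*(1/5) + 2*(1/6))**2 + 36) + 42) = 75*(sqrt((4/5 + 1/3)**2 + 36) + 42) = 75*(sqrt((17/15)**2 + 36) + 42) = 75*(sqrt(289/225 + 36) + 42) = 75*(sqrt(8389/225) + 42) = 75*(sqrt(8389)/15 + 42) = 75*(42 + sqrt(8389)/15) = 3150 + 5*sqrt(8389) ≈ 3608.0)
c**2 = (3150 + 5*sqrt(8389))**2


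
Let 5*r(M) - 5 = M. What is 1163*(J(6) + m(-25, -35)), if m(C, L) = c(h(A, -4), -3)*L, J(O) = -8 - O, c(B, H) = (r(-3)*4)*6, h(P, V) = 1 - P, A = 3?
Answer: -407050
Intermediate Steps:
r(M) = 1 + M/5
c(B, H) = 48/5 (c(B, H) = ((1 + (⅕)*(-3))*4)*6 = ((1 - ⅗)*4)*6 = ((⅖)*4)*6 = (8/5)*6 = 48/5)
m(C, L) = 48*L/5
1163*(J(6) + m(-25, -35)) = 1163*((-8 - 1*6) + (48/5)*(-35)) = 1163*((-8 - 6) - 336) = 1163*(-14 - 336) = 1163*(-350) = -407050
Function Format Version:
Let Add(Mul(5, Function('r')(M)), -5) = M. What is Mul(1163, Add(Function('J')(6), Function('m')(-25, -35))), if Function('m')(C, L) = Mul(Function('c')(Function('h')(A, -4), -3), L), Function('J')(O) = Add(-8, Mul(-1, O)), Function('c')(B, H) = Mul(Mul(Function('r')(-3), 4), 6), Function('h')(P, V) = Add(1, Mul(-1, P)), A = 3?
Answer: -407050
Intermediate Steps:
Function('r')(M) = Add(1, Mul(Rational(1, 5), M))
Function('c')(B, H) = Rational(48, 5) (Function('c')(B, H) = Mul(Mul(Add(1, Mul(Rational(1, 5), -3)), 4), 6) = Mul(Mul(Add(1, Rational(-3, 5)), 4), 6) = Mul(Mul(Rational(2, 5), 4), 6) = Mul(Rational(8, 5), 6) = Rational(48, 5))
Function('m')(C, L) = Mul(Rational(48, 5), L)
Mul(1163, Add(Function('J')(6), Function('m')(-25, -35))) = Mul(1163, Add(Add(-8, Mul(-1, 6)), Mul(Rational(48, 5), -35))) = Mul(1163, Add(Add(-8, -6), -336)) = Mul(1163, Add(-14, -336)) = Mul(1163, -350) = -407050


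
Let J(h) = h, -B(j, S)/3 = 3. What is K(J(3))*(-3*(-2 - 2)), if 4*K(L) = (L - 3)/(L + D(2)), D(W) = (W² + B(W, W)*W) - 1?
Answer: 0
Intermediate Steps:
B(j, S) = -9 (B(j, S) = -3*3 = -9)
D(W) = -1 + W² - 9*W (D(W) = (W² - 9*W) - 1 = -1 + W² - 9*W)
K(L) = (-3 + L)/(4*(-15 + L)) (K(L) = ((L - 3)/(L + (-1 + 2² - 9*2)))/4 = ((-3 + L)/(L + (-1 + 4 - 18)))/4 = ((-3 + L)/(L - 15))/4 = ((-3 + L)/(-15 + L))/4 = (-3 + L)/(4*(-15 + L)))
K(J(3))*(-3*(-2 - 2)) = ((-3 + 3)/(4*(-15 + 3)))*(-3*(-2 - 2)) = ((¼)*0/(-12))*(-3*(-4)) = ((¼)*(-1/12)*0)*12 = 0*12 = 0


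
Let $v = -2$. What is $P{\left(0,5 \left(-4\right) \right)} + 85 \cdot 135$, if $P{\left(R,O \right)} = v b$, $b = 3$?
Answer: $11469$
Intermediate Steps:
$P{\left(R,O \right)} = -6$ ($P{\left(R,O \right)} = \left(-2\right) 3 = -6$)
$P{\left(0,5 \left(-4\right) \right)} + 85 \cdot 135 = -6 + 85 \cdot 135 = -6 + 11475 = 11469$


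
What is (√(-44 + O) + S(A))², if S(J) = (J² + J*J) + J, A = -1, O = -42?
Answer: (1 + I*√86)² ≈ -85.0 + 18.547*I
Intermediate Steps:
S(J) = J + 2*J² (S(J) = (J² + J²) + J = 2*J² + J = J + 2*J²)
(√(-44 + O) + S(A))² = (√(-44 - 42) - (1 + 2*(-1)))² = (√(-86) - (1 - 2))² = (I*√86 - 1*(-1))² = (I*√86 + 1)² = (1 + I*√86)²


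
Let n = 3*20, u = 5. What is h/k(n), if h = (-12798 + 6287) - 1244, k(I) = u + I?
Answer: -1551/13 ≈ -119.31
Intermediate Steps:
n = 60
k(I) = 5 + I
h = -7755 (h = -6511 - 1244 = -7755)
h/k(n) = -7755/(5 + 60) = -7755/65 = -7755*1/65 = -1551/13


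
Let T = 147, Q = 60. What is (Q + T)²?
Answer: 42849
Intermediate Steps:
(Q + T)² = (60 + 147)² = 207² = 42849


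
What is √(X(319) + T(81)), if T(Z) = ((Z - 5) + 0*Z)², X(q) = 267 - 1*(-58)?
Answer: √6101 ≈ 78.109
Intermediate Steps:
X(q) = 325 (X(q) = 267 + 58 = 325)
T(Z) = (-5 + Z)² (T(Z) = ((-5 + Z) + 0)² = (-5 + Z)²)
√(X(319) + T(81)) = √(325 + (-5 + 81)²) = √(325 + 76²) = √(325 + 5776) = √6101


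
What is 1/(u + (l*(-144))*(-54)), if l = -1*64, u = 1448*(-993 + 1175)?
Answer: -1/234128 ≈ -4.2712e-6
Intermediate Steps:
u = 263536 (u = 1448*182 = 263536)
l = -64
1/(u + (l*(-144))*(-54)) = 1/(263536 - 64*(-144)*(-54)) = 1/(263536 + 9216*(-54)) = 1/(263536 - 497664) = 1/(-234128) = -1/234128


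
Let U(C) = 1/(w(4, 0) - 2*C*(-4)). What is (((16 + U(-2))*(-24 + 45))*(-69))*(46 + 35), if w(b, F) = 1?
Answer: -9350397/5 ≈ -1.8701e+6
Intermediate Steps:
U(C) = 1/(1 + 8*C) (U(C) = 1/(1 - 2*C*(-4)) = 1/(1 + 8*C))
(((16 + U(-2))*(-24 + 45))*(-69))*(46 + 35) = (((16 + 1/(1 + 8*(-2)))*(-24 + 45))*(-69))*(46 + 35) = (((16 + 1/(1 - 16))*21)*(-69))*81 = (((16 + 1/(-15))*21)*(-69))*81 = (((16 - 1/15)*21)*(-69))*81 = (((239/15)*21)*(-69))*81 = ((1673/5)*(-69))*81 = -115437/5*81 = -9350397/5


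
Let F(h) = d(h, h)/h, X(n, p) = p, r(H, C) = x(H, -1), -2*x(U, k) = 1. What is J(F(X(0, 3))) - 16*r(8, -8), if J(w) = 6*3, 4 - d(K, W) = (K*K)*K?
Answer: 26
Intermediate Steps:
x(U, k) = -1/2 (x(U, k) = -1/2*1 = -1/2)
d(K, W) = 4 - K**3 (d(K, W) = 4 - K*K*K = 4 - K**2*K = 4 - K**3)
r(H, C) = -1/2
F(h) = (4 - h**3)/h
J(w) = 18
J(F(X(0, 3))) - 16*r(8, -8) = 18 - 16*(-1/2) = 18 + 8 = 26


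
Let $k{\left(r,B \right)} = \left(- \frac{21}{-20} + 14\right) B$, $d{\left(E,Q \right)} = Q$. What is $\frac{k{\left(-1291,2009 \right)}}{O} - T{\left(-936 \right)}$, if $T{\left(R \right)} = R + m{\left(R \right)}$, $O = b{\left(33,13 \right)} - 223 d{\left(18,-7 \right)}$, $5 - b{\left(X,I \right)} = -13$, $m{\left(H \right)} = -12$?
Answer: $\frac{30542549}{31580} \approx 967.15$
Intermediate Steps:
$b{\left(X,I \right)} = 18$ ($b{\left(X,I \right)} = 5 - -13 = 5 + 13 = 18$)
$k{\left(r,B \right)} = \frac{301 B}{20}$ ($k{\left(r,B \right)} = \left(\left(-21\right) \left(- \frac{1}{20}\right) + 14\right) B = \left(\frac{21}{20} + 14\right) B = \frac{301 B}{20}$)
$O = 1579$ ($O = 18 - -1561 = 18 + 1561 = 1579$)
$T{\left(R \right)} = -12 + R$ ($T{\left(R \right)} = R - 12 = -12 + R$)
$\frac{k{\left(-1291,2009 \right)}}{O} - T{\left(-936 \right)} = \frac{\frac{301}{20} \cdot 2009}{1579} - \left(-12 - 936\right) = \frac{604709}{20} \cdot \frac{1}{1579} - -948 = \frac{604709}{31580} + 948 = \frac{30542549}{31580}$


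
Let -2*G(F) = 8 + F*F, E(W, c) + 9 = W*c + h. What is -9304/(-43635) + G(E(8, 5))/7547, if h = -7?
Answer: 57475868/329313345 ≈ 0.17453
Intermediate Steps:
E(W, c) = -16 + W*c (E(W, c) = -9 + (W*c - 7) = -9 + (-7 + W*c) = -16 + W*c)
G(F) = -4 - F**2/2 (G(F) = -(8 + F*F)/2 = -(8 + F**2)/2 = -4 - F**2/2)
-9304/(-43635) + G(E(8, 5))/7547 = -9304/(-43635) + (-4 - (-16 + 8*5)**2/2)/7547 = -9304*(-1/43635) + (-4 - (-16 + 40)**2/2)*(1/7547) = 9304/43635 + (-4 - 1/2*24**2)*(1/7547) = 9304/43635 + (-4 - 1/2*576)*(1/7547) = 9304/43635 + (-4 - 288)*(1/7547) = 9304/43635 - 292*1/7547 = 9304/43635 - 292/7547 = 57475868/329313345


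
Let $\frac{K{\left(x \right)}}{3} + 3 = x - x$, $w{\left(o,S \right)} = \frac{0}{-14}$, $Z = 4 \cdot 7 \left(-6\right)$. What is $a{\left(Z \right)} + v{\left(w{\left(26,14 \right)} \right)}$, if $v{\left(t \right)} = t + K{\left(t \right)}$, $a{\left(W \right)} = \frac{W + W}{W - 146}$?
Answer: $- \frac{1245}{157} \approx -7.9299$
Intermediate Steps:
$Z = -168$ ($Z = 28 \left(-6\right) = -168$)
$w{\left(o,S \right)} = 0$ ($w{\left(o,S \right)} = 0 \left(- \frac{1}{14}\right) = 0$)
$K{\left(x \right)} = -9$ ($K{\left(x \right)} = -9 + 3 \left(x - x\right) = -9 + 3 \cdot 0 = -9 + 0 = -9$)
$a{\left(W \right)} = \frac{2 W}{-146 + W}$
$v{\left(t \right)} = -9 + t$ ($v{\left(t \right)} = t - 9 = -9 + t$)
$a{\left(Z \right)} + v{\left(w{\left(26,14 \right)} \right)} = 2 \left(-168\right) \frac{1}{-146 - 168} + \left(-9 + 0\right) = 2 \left(-168\right) \frac{1}{-314} - 9 = 2 \left(-168\right) \left(- \frac{1}{314}\right) - 9 = \frac{168}{157} - 9 = - \frac{1245}{157}$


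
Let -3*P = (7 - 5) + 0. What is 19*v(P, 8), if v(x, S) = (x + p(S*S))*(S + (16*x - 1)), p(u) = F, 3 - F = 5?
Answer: 1672/9 ≈ 185.78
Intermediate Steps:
P = -2/3 (P = -((7 - 5) + 0)/3 = -(2 + 0)/3 = -1/3*2 = -2/3 ≈ -0.66667)
F = -2 (F = 3 - 1*5 = 3 - 5 = -2)
p(u) = -2
v(x, S) = (-2 + x)*(-1 + S + 16*x) (v(x, S) = (x - 2)*(S + (16*x - 1)) = (-2 + x)*(S + (-1 + 16*x)) = (-2 + x)*(-1 + S + 16*x))
19*v(P, 8) = 19*(2 - 33*(-2/3) - 2*8 + 16*(-2/3)**2 + 8*(-2/3)) = 19*(2 + 22 - 16 + 16*(4/9) - 16/3) = 19*(2 + 22 - 16 + 64/9 - 16/3) = 19*(88/9) = 1672/9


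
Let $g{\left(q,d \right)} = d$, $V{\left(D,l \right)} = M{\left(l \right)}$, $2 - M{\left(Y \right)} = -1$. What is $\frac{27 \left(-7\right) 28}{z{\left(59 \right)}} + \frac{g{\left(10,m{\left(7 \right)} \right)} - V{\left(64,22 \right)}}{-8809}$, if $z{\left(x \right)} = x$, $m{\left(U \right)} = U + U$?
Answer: $- \frac{46617877}{519731} \approx -89.696$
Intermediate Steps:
$M{\left(Y \right)} = 3$ ($M{\left(Y \right)} = 2 - -1 = 2 + 1 = 3$)
$V{\left(D,l \right)} = 3$
$m{\left(U \right)} = 2 U$
$\frac{27 \left(-7\right) 28}{z{\left(59 \right)}} + \frac{g{\left(10,m{\left(7 \right)} \right)} - V{\left(64,22 \right)}}{-8809} = \frac{27 \left(-7\right) 28}{59} + \frac{2 \cdot 7 - 3}{-8809} = \left(-189\right) 28 \cdot \frac{1}{59} + \left(14 - 3\right) \left(- \frac{1}{8809}\right) = \left(-5292\right) \frac{1}{59} + 11 \left(- \frac{1}{8809}\right) = - \frac{5292}{59} - \frac{11}{8809} = - \frac{46617877}{519731}$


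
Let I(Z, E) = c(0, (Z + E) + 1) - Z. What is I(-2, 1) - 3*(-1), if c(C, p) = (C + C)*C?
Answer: 5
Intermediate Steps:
c(C, p) = 2*C² (c(C, p) = (2*C)*C = 2*C²)
I(Z, E) = -Z (I(Z, E) = 2*0² - Z = 2*0 - Z = 0 - Z = -Z)
I(-2, 1) - 3*(-1) = -1*(-2) - 3*(-1) = 2 + 3 = 5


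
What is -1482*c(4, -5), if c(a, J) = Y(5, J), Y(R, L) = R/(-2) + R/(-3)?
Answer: 6175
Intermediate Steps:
Y(R, L) = -5*R/6 (Y(R, L) = R*(-½) + R*(-⅓) = -R/2 - R/3 = -5*R/6)
c(a, J) = -25/6 (c(a, J) = -⅚*5 = -25/6)
-1482*c(4, -5) = -1482*(-25/6) = 6175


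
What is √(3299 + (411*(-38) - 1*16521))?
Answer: 2*I*√7210 ≈ 169.82*I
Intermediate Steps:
√(3299 + (411*(-38) - 1*16521)) = √(3299 + (-15618 - 16521)) = √(3299 - 32139) = √(-28840) = 2*I*√7210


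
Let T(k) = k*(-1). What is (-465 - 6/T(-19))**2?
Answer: 78163281/361 ≈ 2.1652e+5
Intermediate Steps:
T(k) = -k
(-465 - 6/T(-19))**2 = (-465 - 6/((-1*(-19))))**2 = (-465 - 6/19)**2 = (-8841/19)**2 = 78163281/361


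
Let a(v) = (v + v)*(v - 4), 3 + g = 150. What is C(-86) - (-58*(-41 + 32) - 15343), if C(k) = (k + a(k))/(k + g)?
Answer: 919475/61 ≈ 15073.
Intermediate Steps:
g = 147 (g = -3 + 150 = 147)
a(v) = 2*v*(-4 + v) (a(v) = (2*v)*(-4 + v) = 2*v*(-4 + v))
C(k) = (k + 2*k*(-4 + k))/(147 + k) (C(k) = (k + 2*k*(-4 + k))/(k + 147) = (k + 2*k*(-4 + k))/(147 + k))
C(-86) - (-58*(-41 + 32) - 15343) = -86*(-7 + 2*(-86))/(147 - 86) - (-58*(-41 + 32) - 15343) = -86*(-7 - 172)/61 - (-58*(-9) - 15343) = -86*1/61*(-179) - (522 - 15343) = 15394/61 - 1*(-14821) = 15394/61 + 14821 = 919475/61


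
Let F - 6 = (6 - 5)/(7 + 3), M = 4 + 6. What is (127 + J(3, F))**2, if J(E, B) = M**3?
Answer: 1270129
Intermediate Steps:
M = 10
F = 61/10 (F = 6 + (6 - 5)/(7 + 3) = 6 + 1/10 = 61/10 ≈ 6.1000)
J(E, B) = 1000 (J(E, B) = 10**3 = 1000)
(127 + J(3, F))**2 = (127 + 1000)**2 = 1127**2 = 1270129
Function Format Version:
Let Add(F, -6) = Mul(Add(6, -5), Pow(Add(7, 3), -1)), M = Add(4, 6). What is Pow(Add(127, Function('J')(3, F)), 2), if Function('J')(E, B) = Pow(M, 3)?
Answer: 1270129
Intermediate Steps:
M = 10
F = Rational(61, 10) (F = Add(6, Mul(Add(6, -5), Pow(Add(7, 3), -1))) = Add(6, Mul(1, Pow(10, -1))) = Add(6, Mul(1, Rational(1, 10))) = Add(6, Rational(1, 10)) = Rational(61, 10) ≈ 6.1000)
Function('J')(E, B) = 1000 (Function('J')(E, B) = Pow(10, 3) = 1000)
Pow(Add(127, Function('J')(3, F)), 2) = Pow(Add(127, 1000), 2) = Pow(1127, 2) = 1270129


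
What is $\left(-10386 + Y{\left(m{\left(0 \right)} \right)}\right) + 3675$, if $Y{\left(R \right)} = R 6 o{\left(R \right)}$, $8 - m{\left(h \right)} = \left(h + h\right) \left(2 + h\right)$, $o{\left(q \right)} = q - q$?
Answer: $-6711$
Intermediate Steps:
$o{\left(q \right)} = 0$
$m{\left(h \right)} = 8 - 2 h \left(2 + h\right)$ ($m{\left(h \right)} = 8 - \left(h + h\right) \left(2 + h\right) = 8 - 2 h \left(2 + h\right)$)
$Y{\left(R \right)} = 0$ ($Y{\left(R \right)} = R 6 \cdot 0 = 6 R 0 = 0$)
$\left(-10386 + Y{\left(m{\left(0 \right)} \right)}\right) + 3675 = \left(-10386 + 0\right) + 3675 = -10386 + 3675 = -6711$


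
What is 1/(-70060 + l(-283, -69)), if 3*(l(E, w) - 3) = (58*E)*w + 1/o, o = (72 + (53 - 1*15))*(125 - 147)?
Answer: 7260/2232195899 ≈ 3.2524e-6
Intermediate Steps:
o = -2420 (o = (72 + (53 - 15))*(-22) = (72 + 38)*(-22) = 110*(-22) = -2420)
l(E, w) = 21779/7260 + 58*E*w/3 (l(E, w) = 3 + ((58*E)*w + 1/(-2420))/3 = 3 + (58*E*w - 1/2420)/3 = 3 + (-1/2420 + 58*E*w)/3 = 3 + (-1/7260 + 58*E*w/3) = 21779/7260 + 58*E*w/3)
1/(-70060 + l(-283, -69)) = 1/(-70060 + (21779/7260 + (58/3)*(-283)*(-69))) = 1/(-70060 + (21779/7260 + 377522)) = 1/(-70060 + 2740831499/7260) = 1/(2232195899/7260) = 7260/2232195899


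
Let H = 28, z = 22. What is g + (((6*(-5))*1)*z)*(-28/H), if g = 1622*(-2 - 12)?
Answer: -22048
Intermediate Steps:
g = -22708 (g = 1622*(-14) = -22708)
g + (((6*(-5))*1)*z)*(-28/H) = -22708 + (((6*(-5))*1)*22)*(-28/28) = -22708 + (-30*1*22)*(-28*1/28) = -22708 - 30*22*(-1) = -22708 - 660*(-1) = -22708 + 660 = -22048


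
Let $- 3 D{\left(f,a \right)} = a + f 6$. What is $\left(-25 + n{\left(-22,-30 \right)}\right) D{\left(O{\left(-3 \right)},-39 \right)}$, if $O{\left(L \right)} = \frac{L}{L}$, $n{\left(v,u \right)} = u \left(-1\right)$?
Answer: $55$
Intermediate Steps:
$n{\left(v,u \right)} = - u$
$O{\left(L \right)} = 1$
$D{\left(f,a \right)} = - 2 f - \frac{a}{3}$ ($D{\left(f,a \right)} = - \frac{a + f 6}{3} = - \frac{a + 6 f}{3} = - 2 f - \frac{a}{3}$)
$\left(-25 + n{\left(-22,-30 \right)}\right) D{\left(O{\left(-3 \right)},-39 \right)} = \left(-25 - -30\right) \left(\left(-2\right) 1 - -13\right) = \left(-25 + 30\right) \left(-2 + 13\right) = 5 \cdot 11 = 55$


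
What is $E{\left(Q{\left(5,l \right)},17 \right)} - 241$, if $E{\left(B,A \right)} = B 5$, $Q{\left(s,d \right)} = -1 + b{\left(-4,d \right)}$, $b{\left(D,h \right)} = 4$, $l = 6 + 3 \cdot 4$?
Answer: $-226$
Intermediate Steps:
$l = 18$ ($l = 6 + 12 = 18$)
$Q{\left(s,d \right)} = 3$ ($Q{\left(s,d \right)} = -1 + 4 = 3$)
$E{\left(B,A \right)} = 5 B$
$E{\left(Q{\left(5,l \right)},17 \right)} - 241 = 5 \cdot 3 - 241 = 15 - 241 = -226$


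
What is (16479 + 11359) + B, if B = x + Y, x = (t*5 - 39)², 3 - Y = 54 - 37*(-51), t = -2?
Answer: 28301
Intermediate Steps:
Y = -1938 (Y = 3 - (54 - 37*(-51)) = 3 - (54 + 1887) = 3 - 1*1941 = 3 - 1941 = -1938)
x = 2401 (x = (-2*5 - 39)² = (-10 - 39)² = (-49)² = 2401)
B = 463 (B = 2401 - 1938 = 463)
(16479 + 11359) + B = (16479 + 11359) + 463 = 27838 + 463 = 28301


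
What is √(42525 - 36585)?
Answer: 6*√165 ≈ 77.071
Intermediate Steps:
√(42525 - 36585) = √5940 = 6*√165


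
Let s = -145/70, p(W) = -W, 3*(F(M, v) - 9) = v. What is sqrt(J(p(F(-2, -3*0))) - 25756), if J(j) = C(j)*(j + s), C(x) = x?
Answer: I*sqrt(5028646)/14 ≈ 160.18*I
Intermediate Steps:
F(M, v) = 9 + v/3
s = -29/14 (s = -145*1/70 = -29/14 ≈ -2.0714)
J(j) = j*(-29/14 + j) (J(j) = j*(j - 29/14) = j*(-29/14 + j))
sqrt(J(p(F(-2, -3*0))) - 25756) = sqrt((-(9 + (-3*0)/3))*(-29 + 14*(-(9 + (-3*0)/3)))/14 - 25756) = sqrt((-(9 + (1/3)*0))*(-29 + 14*(-(9 + (1/3)*0)))/14 - 25756) = sqrt((-(9 + 0))*(-29 + 14*(-(9 + 0)))/14 - 25756) = sqrt((-1*9)*(-29 + 14*(-1*9))/14 - 25756) = sqrt((1/14)*(-9)*(-29 + 14*(-9)) - 25756) = sqrt((1/14)*(-9)*(-29 - 126) - 25756) = sqrt((1/14)*(-9)*(-155) - 25756) = sqrt(1395/14 - 25756) = sqrt(-359189/14) = I*sqrt(5028646)/14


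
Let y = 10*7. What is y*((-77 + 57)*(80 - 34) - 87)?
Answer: -70490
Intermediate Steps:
y = 70
y*((-77 + 57)*(80 - 34) - 87) = 70*((-77 + 57)*(80 - 34) - 87) = 70*(-20*46 - 87) = 70*(-920 - 87) = 70*(-1007) = -70490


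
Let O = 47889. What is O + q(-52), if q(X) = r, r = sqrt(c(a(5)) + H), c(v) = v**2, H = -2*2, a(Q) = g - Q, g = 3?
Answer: 47889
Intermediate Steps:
a(Q) = 3 - Q
H = -4
r = 0 (r = sqrt((3 - 1*5)**2 - 4) = sqrt((3 - 5)**2 - 4) = sqrt((-2)**2 - 4) = sqrt(4 - 4) = sqrt(0) = 0)
q(X) = 0
O + q(-52) = 47889 + 0 = 47889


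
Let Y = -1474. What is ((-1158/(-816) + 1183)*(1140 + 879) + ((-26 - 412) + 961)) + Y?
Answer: 325093203/136 ≈ 2.3904e+6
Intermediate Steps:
((-1158/(-816) + 1183)*(1140 + 879) + ((-26 - 412) + 961)) + Y = ((-1158/(-816) + 1183)*(1140 + 879) + ((-26 - 412) + 961)) - 1474 = ((-1158*(-1/816) + 1183)*2019 + (-438 + 961)) - 1474 = ((193/136 + 1183)*2019 + 523) - 1474 = ((161081/136)*2019 + 523) - 1474 = (325222539/136 + 523) - 1474 = 325293667/136 - 1474 = 325093203/136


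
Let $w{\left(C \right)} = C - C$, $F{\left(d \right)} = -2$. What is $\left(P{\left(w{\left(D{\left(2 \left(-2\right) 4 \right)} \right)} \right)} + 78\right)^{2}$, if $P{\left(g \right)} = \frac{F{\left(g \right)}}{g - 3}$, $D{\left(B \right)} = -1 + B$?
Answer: $\frac{55696}{9} \approx 6188.4$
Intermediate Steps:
$w{\left(C \right)} = 0$
$P{\left(g \right)} = - \frac{2}{-3 + g}$ ($P{\left(g \right)} = \frac{1}{g - 3} \left(-2\right) = \frac{1}{-3 + g} \left(-2\right) = - \frac{2}{-3 + g}$)
$\left(P{\left(w{\left(D{\left(2 \left(-2\right) 4 \right)} \right)} \right)} + 78\right)^{2} = \left(- \frac{2}{-3 + 0} + 78\right)^{2} = \left(- \frac{2}{-3} + 78\right)^{2} = \left(\left(-2\right) \left(- \frac{1}{3}\right) + 78\right)^{2} = \left(\frac{2}{3} + 78\right)^{2} = \left(\frac{236}{3}\right)^{2} = \frac{55696}{9}$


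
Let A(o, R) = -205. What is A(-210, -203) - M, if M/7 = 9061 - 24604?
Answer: 108596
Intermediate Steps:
M = -108801 (M = 7*(9061 - 24604) = 7*(-15543) = -108801)
A(-210, -203) - M = -205 - 1*(-108801) = -205 + 108801 = 108596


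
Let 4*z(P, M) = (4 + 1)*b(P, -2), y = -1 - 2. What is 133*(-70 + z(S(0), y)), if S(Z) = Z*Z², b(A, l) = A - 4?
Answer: -9975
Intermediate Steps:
y = -3
b(A, l) = -4 + A
S(Z) = Z³
z(P, M) = -5 + 5*P/4 (z(P, M) = ((4 + 1)*(-4 + P))/4 = (5*(-4 + P))/4 = (-20 + 5*P)/4 = -5 + 5*P/4)
133*(-70 + z(S(0), y)) = 133*(-70 + (-5 + (5/4)*0³)) = 133*(-70 + (-5 + (5/4)*0)) = 133*(-70 + (-5 + 0)) = 133*(-70 - 5) = 133*(-75) = -9975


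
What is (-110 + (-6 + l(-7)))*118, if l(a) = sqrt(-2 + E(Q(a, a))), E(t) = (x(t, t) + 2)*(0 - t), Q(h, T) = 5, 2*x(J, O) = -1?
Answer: -13688 + 59*I*sqrt(38) ≈ -13688.0 + 363.7*I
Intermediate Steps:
x(J, O) = -1/2 (x(J, O) = (1/2)*(-1) = -1/2)
E(t) = -3*t/2 (E(t) = (-1/2 + 2)*(0 - t) = 3*(-t)/2 = -3*t/2)
l(a) = I*sqrt(38)/2 (l(a) = sqrt(-2 - 3/2*5) = sqrt(-2 - 15/2) = sqrt(-19/2) = I*sqrt(38)/2)
(-110 + (-6 + l(-7)))*118 = (-110 + (-6 + I*sqrt(38)/2))*118 = (-116 + I*sqrt(38)/2)*118 = -13688 + 59*I*sqrt(38)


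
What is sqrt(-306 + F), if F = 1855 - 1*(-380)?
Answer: sqrt(1929) ≈ 43.920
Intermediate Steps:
F = 2235 (F = 1855 + 380 = 2235)
sqrt(-306 + F) = sqrt(-306 + 2235) = sqrt(1929)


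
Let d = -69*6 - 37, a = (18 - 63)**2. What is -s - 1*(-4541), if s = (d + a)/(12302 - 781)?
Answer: 52315287/11521 ≈ 4540.9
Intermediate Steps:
a = 2025 (a = (-45)**2 = 2025)
d = -451 (d = -414 - 37 = -451)
s = 1574/11521 (s = (-451 + 2025)/(12302 - 781) = 1574/11521 ≈ 0.13662)
-s - 1*(-4541) = -1*1574/11521 - 1*(-4541) = -1574/11521 + 4541 = 52315287/11521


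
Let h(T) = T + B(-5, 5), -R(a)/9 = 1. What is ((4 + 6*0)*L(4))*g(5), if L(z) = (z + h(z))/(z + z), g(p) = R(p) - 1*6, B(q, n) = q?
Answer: -45/2 ≈ -22.500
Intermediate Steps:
R(a) = -9 (R(a) = -9*1 = -9)
g(p) = -15 (g(p) = -9 - 1*6 = -9 - 6 = -15)
h(T) = -5 + T (h(T) = T - 5 = -5 + T)
L(z) = (-5 + 2*z)/(2*z) (L(z) = (z + (-5 + z))/(z + z) = (-5 + 2*z)/((2*z)) = (-5 + 2*z)*(1/(2*z)) = (-5 + 2*z)/(2*z))
((4 + 6*0)*L(4))*g(5) = ((4 + 6*0)*((-5/2 + 4)/4))*(-15) = ((4 + 0)*((¼)*(3/2)))*(-15) = (4*(3/8))*(-15) = (3/2)*(-15) = -45/2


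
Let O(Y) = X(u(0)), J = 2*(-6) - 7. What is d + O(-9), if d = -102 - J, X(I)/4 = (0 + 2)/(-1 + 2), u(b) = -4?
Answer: -75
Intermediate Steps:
X(I) = 8 (X(I) = 4*((0 + 2)/(-1 + 2)) = 4*(2/1) = 4*(2*1) = 4*2 = 8)
J = -19 (J = -12 - 7 = -19)
O(Y) = 8
d = -83 (d = -102 - 1*(-19) = -102 + 19 = -83)
d + O(-9) = -83 + 8 = -75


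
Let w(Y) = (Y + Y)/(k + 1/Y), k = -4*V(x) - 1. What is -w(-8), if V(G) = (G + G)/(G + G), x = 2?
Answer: -128/41 ≈ -3.1220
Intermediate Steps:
V(G) = 1 (V(G) = (2*G)/((2*G)) = (2*G)*(1/(2*G)) = 1)
k = -5 (k = -4*1 - 1 = -4 - 1 = -5)
w(Y) = 2*Y/(-5 + 1/Y) (w(Y) = (Y + Y)/(-5 + 1/Y) = (2*Y)/(-5 + 1/Y) = 2*Y/(-5 + 1/Y))
-w(-8) = -(-2)*(-8)²/(-1 + 5*(-8)) = -(-2)*64/(-1 - 40) = -(-2)*64/(-41) = -(-2)*64*(-1)/41 = -1*128/41 = -128/41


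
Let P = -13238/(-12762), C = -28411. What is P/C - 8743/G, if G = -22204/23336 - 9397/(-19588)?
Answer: 90565391063577377693/4886768554717995 ≈ 18533.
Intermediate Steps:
P = 6619/6381 (P = -13238*(-1/12762) = 6619/6381 ≈ 1.0373)
G = -26955445/57138196 (G = -22204*1/23336 - 9397*(-1/19588) = -5551/5834 + 9397/19588 = -26955445/57138196 ≈ -0.47176)
P/C - 8743/G = (6619/6381)/(-28411) - 8743/(-26955445/57138196) = (6619/6381)*(-1/28411) - 8743*(-57138196/26955445) = -6619/181290591 + 499559247628/26955445 = 90565391063577377693/4886768554717995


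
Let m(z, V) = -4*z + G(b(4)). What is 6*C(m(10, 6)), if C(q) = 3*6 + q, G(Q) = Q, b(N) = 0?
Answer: -132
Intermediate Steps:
m(z, V) = -4*z (m(z, V) = -4*z + 0 = -4*z)
C(q) = 18 + q
6*C(m(10, 6)) = 6*(18 - 4*10) = 6*(18 - 40) = 6*(-22) = -132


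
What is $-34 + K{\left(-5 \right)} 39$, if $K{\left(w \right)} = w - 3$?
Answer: $-346$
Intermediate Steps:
$K{\left(w \right)} = -3 + w$
$-34 + K{\left(-5 \right)} 39 = -34 + \left(-3 - 5\right) 39 = -34 - 312 = -346$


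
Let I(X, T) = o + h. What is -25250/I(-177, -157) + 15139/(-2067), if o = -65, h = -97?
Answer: 8289872/55809 ≈ 148.54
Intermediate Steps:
I(X, T) = -162 (I(X, T) = -65 - 97 = -162)
-25250/I(-177, -157) + 15139/(-2067) = -25250/(-162) + 15139/(-2067) = -25250*(-1/162) + 15139*(-1/2067) = 12625/81 - 15139/2067 = 8289872/55809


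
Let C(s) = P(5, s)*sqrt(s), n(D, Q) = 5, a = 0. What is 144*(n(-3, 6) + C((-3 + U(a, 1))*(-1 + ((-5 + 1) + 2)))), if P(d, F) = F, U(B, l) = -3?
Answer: 720 + 7776*sqrt(2) ≈ 11717.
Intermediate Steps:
C(s) = s**(3/2) (C(s) = s*sqrt(s) = s**(3/2))
144*(n(-3, 6) + C((-3 + U(a, 1))*(-1 + ((-5 + 1) + 2)))) = 144*(5 + ((-3 - 3)*(-1 + ((-5 + 1) + 2)))**(3/2)) = 144*(5 + (-6*(-1 + (-4 + 2)))**(3/2)) = 144*(5 + (-6*(-1 - 2))**(3/2)) = 144*(5 + (-6*(-3))**(3/2)) = 144*(5 + 18**(3/2)) = 144*(5 + 54*sqrt(2)) = 720 + 7776*sqrt(2)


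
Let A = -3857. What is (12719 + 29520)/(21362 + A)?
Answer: 42239/17505 ≈ 2.4130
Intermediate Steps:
(12719 + 29520)/(21362 + A) = (12719 + 29520)/(21362 - 3857) = 42239/17505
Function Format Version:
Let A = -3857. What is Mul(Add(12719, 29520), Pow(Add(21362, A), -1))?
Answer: Rational(42239, 17505) ≈ 2.4130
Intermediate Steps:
Mul(Add(12719, 29520), Pow(Add(21362, A), -1)) = Mul(Add(12719, 29520), Pow(Add(21362, -3857), -1)) = Mul(42239, Pow(17505, -1)) = Mul(42239, Rational(1, 17505)) = Rational(42239, 17505)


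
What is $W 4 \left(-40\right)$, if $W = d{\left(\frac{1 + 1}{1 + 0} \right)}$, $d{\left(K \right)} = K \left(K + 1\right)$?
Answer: $-960$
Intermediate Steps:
$d{\left(K \right)} = K \left(1 + K\right)$
$W = 6$ ($W = \frac{1 + 1}{1 + 0} \left(1 + \frac{1 + 1}{1 + 0}\right) = \frac{2}{1} \left(1 + \frac{2}{1}\right) = 2 \cdot 1 \left(1 + 2 \cdot 1\right) = 2 \left(1 + 2\right) = 2 \cdot 3 = 6$)
$W 4 \left(-40\right) = 6 \cdot 4 \left(-40\right) = 24 \left(-40\right) = -960$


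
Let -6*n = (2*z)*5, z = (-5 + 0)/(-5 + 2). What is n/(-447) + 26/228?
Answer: 18383/152874 ≈ 0.12025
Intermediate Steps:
z = 5/3 (z = -5/(-3) = -5*(-1/3) = 5/3 ≈ 1.6667)
n = -25/9 (n = -2*(5/3)*5/6 = -5*5/9 = -1/6*50/3 = -25/9 ≈ -2.7778)
n/(-447) + 26/228 = -25/9/(-447) + 26/228 = -25/9*(-1/447) + 26*(1/228) = 25/4023 + 13/114 = 18383/152874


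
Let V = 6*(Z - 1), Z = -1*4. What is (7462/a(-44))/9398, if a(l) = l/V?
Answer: 55965/103378 ≈ 0.54136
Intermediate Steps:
Z = -4
V = -30 (V = 6*(-4 - 1) = 6*(-5) = -30)
a(l) = -l/30 (a(l) = l/(-30) = l*(-1/30) = -l/30)
(7462/a(-44))/9398 = (7462/((-1/30*(-44))))/9398 = (7462/(22/15))*(1/9398) = (7462*(15/22))*(1/9398) = (55965/11)*(1/9398) = 55965/103378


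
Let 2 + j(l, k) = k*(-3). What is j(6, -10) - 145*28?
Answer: -4032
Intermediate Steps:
j(l, k) = -2 - 3*k (j(l, k) = -2 + k*(-3) = -2 - 3*k)
j(6, -10) - 145*28 = (-2 - 3*(-10)) - 145*28 = (-2 + 30) - 4060 = 28 - 4060 = -4032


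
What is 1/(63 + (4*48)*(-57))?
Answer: -1/10881 ≈ -9.1903e-5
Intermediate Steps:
1/(63 + (4*48)*(-57)) = 1/(63 + 192*(-57)) = 1/(63 - 10944) = 1/(-10881) = -1/10881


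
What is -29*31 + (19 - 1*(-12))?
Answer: -868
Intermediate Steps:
-29*31 + (19 - 1*(-12)) = -899 + (19 + 12) = -899 + 31 = -868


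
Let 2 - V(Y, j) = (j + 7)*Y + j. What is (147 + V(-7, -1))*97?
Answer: 18624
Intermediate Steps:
V(Y, j) = 2 - j - Y*(7 + j) (V(Y, j) = 2 - ((j + 7)*Y + j) = 2 - ((7 + j)*Y + j) = 2 - (Y*(7 + j) + j) = 2 - (j + Y*(7 + j)) = 2 + (-j - Y*(7 + j)) = 2 - j - Y*(7 + j))
(147 + V(-7, -1))*97 = (147 + (2 - 1*(-1) - 7*(-7) - 1*(-7)*(-1)))*97 = (147 + (2 + 1 + 49 - 7))*97 = (147 + 45)*97 = 192*97 = 18624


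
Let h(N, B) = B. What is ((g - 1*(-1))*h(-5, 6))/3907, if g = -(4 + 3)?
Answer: -36/3907 ≈ -0.0092142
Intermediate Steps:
g = -7 (g = -1*7 = -7)
((g - 1*(-1))*h(-5, 6))/3907 = ((-7 - 1*(-1))*6)/3907 = ((-7 + 1)*6)*(1/3907) = -6*6*(1/3907) = -36*1/3907 = -36/3907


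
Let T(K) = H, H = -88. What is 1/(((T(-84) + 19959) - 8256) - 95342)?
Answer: -1/83727 ≈ -1.1944e-5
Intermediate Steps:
T(K) = -88
1/(((T(-84) + 19959) - 8256) - 95342) = 1/(((-88 + 19959) - 8256) - 95342) = 1/((19871 - 8256) - 95342) = 1/(11615 - 95342) = 1/(-83727) = -1/83727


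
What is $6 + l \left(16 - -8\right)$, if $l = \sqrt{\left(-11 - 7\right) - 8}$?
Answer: $6 + 24 i \sqrt{26} \approx 6.0 + 122.38 i$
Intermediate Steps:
$l = i \sqrt{26}$ ($l = \sqrt{\left(-11 - 7\right) - 8} = \sqrt{-18 - 8} = \sqrt{-26} = i \sqrt{26} \approx 5.099 i$)
$6 + l \left(16 - -8\right) = 6 + i \sqrt{26} \left(16 - -8\right) = 6 + i \sqrt{26} \left(16 + 8\right) = 6 + i \sqrt{26} \cdot 24 = 6 + 24 i \sqrt{26}$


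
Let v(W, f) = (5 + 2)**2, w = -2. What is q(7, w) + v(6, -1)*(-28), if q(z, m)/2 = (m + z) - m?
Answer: -1358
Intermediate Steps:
v(W, f) = 49 (v(W, f) = 7**2 = 49)
q(z, m) = 2*z (q(z, m) = 2*((m + z) - m) = 2*z)
q(7, w) + v(6, -1)*(-28) = 2*7 + 49*(-28) = 14 - 1372 = -1358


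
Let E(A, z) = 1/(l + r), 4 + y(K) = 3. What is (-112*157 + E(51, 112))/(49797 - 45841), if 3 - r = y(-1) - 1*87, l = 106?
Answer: -3464047/779332 ≈ -4.4449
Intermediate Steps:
y(K) = -1 (y(K) = -4 + 3 = -1)
r = 91 (r = 3 - (-1 - 1*87) = 3 - (-1 - 87) = 3 - 1*(-88) = 3 + 88 = 91)
E(A, z) = 1/197 (E(A, z) = 1/(106 + 91) = 1/197)
(-112*157 + E(51, 112))/(49797 - 45841) = (-112*157 + 1/197)/(49797 - 45841) = (-17584 + 1/197)/3956 = -3464047/197*1/3956 = -3464047/779332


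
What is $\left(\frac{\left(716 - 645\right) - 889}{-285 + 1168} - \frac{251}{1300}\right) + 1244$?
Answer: $\frac{1426702567}{1147900} \approx 1242.9$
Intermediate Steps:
$\left(\frac{\left(716 - 645\right) - 889}{-285 + 1168} - \frac{251}{1300}\right) + 1244 = \left(\frac{71 - 889}{883} - \frac{251}{1300}\right) + 1244 = \left(\left(-818\right) \frac{1}{883} - \frac{251}{1300}\right) + 1244 = \left(- \frac{818}{883} - \frac{251}{1300}\right) + 1244 = - \frac{1285033}{1147900} + 1244 = \frac{1426702567}{1147900}$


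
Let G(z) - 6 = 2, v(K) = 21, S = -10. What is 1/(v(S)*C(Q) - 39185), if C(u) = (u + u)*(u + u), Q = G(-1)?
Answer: -1/33809 ≈ -2.9578e-5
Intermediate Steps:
G(z) = 8 (G(z) = 6 + 2 = 8)
Q = 8
C(u) = 4*u**2 (C(u) = (2*u)*(2*u) = 4*u**2)
1/(v(S)*C(Q) - 39185) = 1/(21*(4*8**2) - 39185) = 1/(21*(4*64) - 39185) = 1/(21*256 - 39185) = 1/(5376 - 39185) = 1/(-33809) = -1/33809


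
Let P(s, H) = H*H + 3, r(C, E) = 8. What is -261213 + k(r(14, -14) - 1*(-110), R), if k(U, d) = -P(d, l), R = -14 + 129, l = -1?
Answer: -261217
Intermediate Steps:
P(s, H) = 3 + H² (P(s, H) = H² + 3 = 3 + H²)
R = 115
k(U, d) = -4 (k(U, d) = -(3 + (-1)²) = -(3 + 1) = -1*4 = -4)
-261213 + k(r(14, -14) - 1*(-110), R) = -261213 - 4 = -261217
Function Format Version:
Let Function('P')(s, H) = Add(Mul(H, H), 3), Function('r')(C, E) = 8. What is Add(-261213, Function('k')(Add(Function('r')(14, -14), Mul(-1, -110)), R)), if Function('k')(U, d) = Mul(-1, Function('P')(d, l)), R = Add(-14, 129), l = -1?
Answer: -261217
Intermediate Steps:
Function('P')(s, H) = Add(3, Pow(H, 2)) (Function('P')(s, H) = Add(Pow(H, 2), 3) = Add(3, Pow(H, 2)))
R = 115
Function('k')(U, d) = -4 (Function('k')(U, d) = Mul(-1, Add(3, Pow(-1, 2))) = Mul(-1, Add(3, 1)) = Mul(-1, 4) = -4)
Add(-261213, Function('k')(Add(Function('r')(14, -14), Mul(-1, -110)), R)) = Add(-261213, -4) = -261217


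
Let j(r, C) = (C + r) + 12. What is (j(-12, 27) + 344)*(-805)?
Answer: -298655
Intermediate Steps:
j(r, C) = 12 + C + r
(j(-12, 27) + 344)*(-805) = ((12 + 27 - 12) + 344)*(-805) = (27 + 344)*(-805) = 371*(-805) = -298655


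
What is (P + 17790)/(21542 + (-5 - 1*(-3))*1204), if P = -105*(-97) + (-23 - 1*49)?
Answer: 9301/6378 ≈ 1.4583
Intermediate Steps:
P = 10113 (P = 10185 + (-23 - 49) = 10185 - 72 = 10113)
(P + 17790)/(21542 + (-5 - 1*(-3))*1204) = (10113 + 17790)/(21542 + (-5 - 1*(-3))*1204) = 27903/(21542 + (-5 + 3)*1204) = 27903/(21542 - 2*1204) = 27903/(21542 - 2408) = 27903/19134 = 27903*(1/19134) = 9301/6378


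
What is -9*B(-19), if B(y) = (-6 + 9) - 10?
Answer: 63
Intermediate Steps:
B(y) = -7 (B(y) = 3 - 10 = -7)
-9*B(-19) = -9*(-7) = 63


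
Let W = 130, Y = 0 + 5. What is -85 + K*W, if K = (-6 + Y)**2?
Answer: 45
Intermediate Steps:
Y = 5
K = 1 (K = (-6 + 5)**2 = (-1)**2 = 1)
-85 + K*W = -85 + 1*130 = -85 + 130 = 45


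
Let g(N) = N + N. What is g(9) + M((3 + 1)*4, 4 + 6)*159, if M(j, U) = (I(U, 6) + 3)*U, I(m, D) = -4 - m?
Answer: -17472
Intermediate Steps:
g(N) = 2*N
M(j, U) = U*(-1 - U) (M(j, U) = ((-4 - U) + 3)*U = (-1 - U)*U = U*(-1 - U))
g(9) + M((3 + 1)*4, 4 + 6)*159 = 2*9 - (4 + 6)*(1 + (4 + 6))*159 = 18 - 1*10*(1 + 10)*159 = 18 - 1*10*11*159 = 18 - 110*159 = 18 - 17490 = -17472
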